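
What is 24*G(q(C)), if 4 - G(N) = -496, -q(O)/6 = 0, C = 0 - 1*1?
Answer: 12000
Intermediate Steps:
C = -1 (C = 0 - 1 = -1)
q(O) = 0 (q(O) = -6*0 = 0)
G(N) = 500 (G(N) = 4 - 1*(-496) = 4 + 496 = 500)
24*G(q(C)) = 24*500 = 12000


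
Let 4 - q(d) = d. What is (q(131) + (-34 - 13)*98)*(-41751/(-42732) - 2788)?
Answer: 62630771405/4748 ≈ 1.3191e+7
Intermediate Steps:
q(d) = 4 - d
(q(131) + (-34 - 13)*98)*(-41751/(-42732) - 2788) = ((4 - 1*131) + (-34 - 13)*98)*(-41751/(-42732) - 2788) = ((4 - 131) - 47*98)*(-41751*(-1/42732) - 2788) = (-127 - 4606)*(4639/4748 - 2788) = -4733*(-13232785/4748) = 62630771405/4748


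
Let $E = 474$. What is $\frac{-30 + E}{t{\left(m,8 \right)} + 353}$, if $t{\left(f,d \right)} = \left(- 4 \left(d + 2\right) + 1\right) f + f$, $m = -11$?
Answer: $\frac{148}{257} \approx 0.57588$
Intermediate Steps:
$t{\left(f,d \right)} = f + f \left(-7 - 4 d\right)$ ($t{\left(f,d \right)} = \left(- 4 \left(2 + d\right) + 1\right) f + f = \left(\left(-8 - 4 d\right) + 1\right) f + f = \left(-7 - 4 d\right) f + f = f \left(-7 - 4 d\right) + f = f + f \left(-7 - 4 d\right)$)
$\frac{-30 + E}{t{\left(m,8 \right)} + 353} = \frac{-30 + 474}{\left(-2\right) \left(-11\right) \left(3 + 2 \cdot 8\right) + 353} = \frac{444}{\left(-2\right) \left(-11\right) \left(3 + 16\right) + 353} = \frac{444}{\left(-2\right) \left(-11\right) 19 + 353} = \frac{444}{418 + 353} = \frac{444}{771} = 444 \cdot \frac{1}{771} = \frac{148}{257}$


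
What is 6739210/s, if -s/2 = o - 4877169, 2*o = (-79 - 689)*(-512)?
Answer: 3369605/4680561 ≈ 0.71991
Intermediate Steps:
o = 196608 (o = ((-79 - 689)*(-512))/2 = (-768*(-512))/2 = (½)*393216 = 196608)
s = 9361122 (s = -2*(196608 - 4877169) = -2*(-4680561) = 9361122)
6739210/s = 6739210/9361122 = 6739210*(1/9361122) = 3369605/4680561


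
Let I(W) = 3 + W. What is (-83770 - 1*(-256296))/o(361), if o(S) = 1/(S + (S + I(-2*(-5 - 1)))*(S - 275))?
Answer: 5641082622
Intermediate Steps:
o(S) = 1/(S + (-275 + S)*(15 + S)) (o(S) = 1/(S + (S + (3 - 2*(-5 - 1)))*(S - 275)) = 1/(S + (S + (3 - 2*(-6)))*(-275 + S)) = 1/(S + (S + (3 + 12))*(-275 + S)) = 1/(S + (S + 15)*(-275 + S)) = 1/(S + (15 + S)*(-275 + S)) = 1/(S + (-275 + S)*(15 + S)))
(-83770 - 1*(-256296))/o(361) = (-83770 - 1*(-256296))/(1/(-4125 + 361**2 - 259*361)) = (-83770 + 256296)/(1/(-4125 + 130321 - 93499)) = 172526/(1/32697) = 172526*32697 = 5641082622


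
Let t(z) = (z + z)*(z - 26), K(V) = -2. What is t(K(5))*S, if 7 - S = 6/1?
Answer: 112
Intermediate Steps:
t(z) = 2*z*(-26 + z) (t(z) = (2*z)*(-26 + z) = 2*z*(-26 + z))
S = 1 (S = 7 - 6/1 = 7 - 6 = 1)
t(K(5))*S = (2*(-2)*(-26 - 2))*1 = (2*(-2)*(-28))*1 = 112*1 = 112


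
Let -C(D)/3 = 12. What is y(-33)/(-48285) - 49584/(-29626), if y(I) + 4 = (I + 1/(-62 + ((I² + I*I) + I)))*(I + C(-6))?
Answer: 484677548218/297971360703 ≈ 1.6266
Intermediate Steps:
C(D) = -36 (C(D) = -3*12 = -36)
y(I) = -4 + (-36 + I)*(I + 1/(-62 + I + 2*I²)) (y(I) = -4 + (I + 1/(-62 + ((I² + I*I) + I)))*(I - 36) = -4 + (I + 1/(-62 + ((I² + I²) + I)))*(-36 + I) = -4 + (I + 1/(-62 + (2*I² + I)))*(-36 + I) = -4 + (I + 1/(-62 + (I + 2*I²)))*(-36 + I) = -4 + (I + 1/(-62 + I + 2*I²))*(-36 + I) = -4 + (-36 + I)*(I + 1/(-62 + I + 2*I²)))
y(-33)/(-48285) - 49584/(-29626) = ((212 - 106*(-33)² - 71*(-33)³ + 2*(-33)⁴ + 2229*(-33))/(-62 - 33 + 2*(-33)²))/(-48285) - 49584/(-29626) = ((212 - 106*1089 - 71*(-35937) + 2*1185921 - 73557)/(-62 - 33 + 2*1089))*(-1/48285) - 49584*(-1/29626) = ((212 - 115434 + 2551527 + 2371842 - 73557)/(-62 - 33 + 2178))*(-1/48285) + 24792/14813 = (4734590/2083)*(-1/48285) + 24792/14813 = -946918/20115531 + 24792/14813 = 484677548218/297971360703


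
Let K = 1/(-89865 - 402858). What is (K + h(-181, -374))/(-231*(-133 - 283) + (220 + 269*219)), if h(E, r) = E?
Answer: -89182864/76483913121 ≈ -0.0011660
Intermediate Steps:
K = -1/492723 (K = 1/(-492723) = -1/492723 ≈ -2.0295e-6)
(K + h(-181, -374))/(-231*(-133 - 283) + (220 + 269*219)) = (-1/492723 - 181)/(-231*(-133 - 283) + (220 + 269*219)) = -89182864/(492723*(-231*(-416) + (220 + 58911))) = -89182864/(492723*(96096 + 59131)) = -89182864/492723/155227 = -89182864/492723*1/155227 = -89182864/76483913121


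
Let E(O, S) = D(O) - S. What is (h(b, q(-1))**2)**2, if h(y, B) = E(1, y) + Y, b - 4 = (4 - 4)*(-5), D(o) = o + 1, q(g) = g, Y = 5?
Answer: 81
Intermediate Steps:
D(o) = 1 + o
E(O, S) = 1 + O - S (E(O, S) = (1 + O) - S = 1 + O - S)
b = 4 (b = 4 + (4 - 4)*(-5) = 4 + 0*(-5) = 4 + 0 = 4)
h(y, B) = 7 - y (h(y, B) = (1 + 1 - y) + 5 = (2 - y) + 5 = 7 - y)
(h(b, q(-1))**2)**2 = ((7 - 1*4)**2)**2 = ((7 - 4)**2)**2 = (3**2)**2 = 9**2 = 81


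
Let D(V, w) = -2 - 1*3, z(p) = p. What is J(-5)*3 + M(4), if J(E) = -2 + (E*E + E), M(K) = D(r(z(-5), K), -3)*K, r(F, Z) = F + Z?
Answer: 34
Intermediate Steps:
D(V, w) = -5 (D(V, w) = -2 - 3 = -5)
M(K) = -5*K
J(E) = -2 + E + E² (J(E) = -2 + (E² + E) = -2 + (E + E²) = -2 + E + E²)
J(-5)*3 + M(4) = (-2 - 5 + (-5)²)*3 - 5*4 = (-2 - 5 + 25)*3 - 20 = 18*3 - 20 = 54 - 20 = 34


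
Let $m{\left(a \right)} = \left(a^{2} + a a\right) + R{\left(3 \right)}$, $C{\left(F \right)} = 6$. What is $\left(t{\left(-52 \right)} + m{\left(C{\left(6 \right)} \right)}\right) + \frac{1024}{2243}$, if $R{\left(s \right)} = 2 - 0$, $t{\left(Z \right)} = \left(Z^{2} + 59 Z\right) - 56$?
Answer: $- \frac{775054}{2243} \approx -345.54$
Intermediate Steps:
$t{\left(Z \right)} = -56 + Z^{2} + 59 Z$
$R{\left(s \right)} = 2$ ($R{\left(s \right)} = 2 + 0 = 2$)
$m{\left(a \right)} = 2 + 2 a^{2}$ ($m{\left(a \right)} = \left(a^{2} + a a\right) + 2 = \left(a^{2} + a^{2}\right) + 2 = 2 a^{2} + 2 = 2 + 2 a^{2}$)
$\left(t{\left(-52 \right)} + m{\left(C{\left(6 \right)} \right)}\right) + \frac{1024}{2243} = \left(\left(-56 + \left(-52\right)^{2} + 59 \left(-52\right)\right) + \left(2 + 2 \cdot 6^{2}\right)\right) + \frac{1024}{2243} = \left(\left(-56 + 2704 - 3068\right) + \left(2 + 2 \cdot 36\right)\right) + 1024 \cdot \frac{1}{2243} = \left(-420 + \left(2 + 72\right)\right) + \frac{1024}{2243} = \left(-420 + 74\right) + \frac{1024}{2243} = -346 + \frac{1024}{2243} = - \frac{775054}{2243}$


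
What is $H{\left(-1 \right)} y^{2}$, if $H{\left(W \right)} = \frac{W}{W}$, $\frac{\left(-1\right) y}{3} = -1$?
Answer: $9$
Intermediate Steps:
$y = 3$ ($y = \left(-3\right) \left(-1\right) = 3$)
$H{\left(W \right)} = 1$
$H{\left(-1 \right)} y^{2} = 1 \cdot 3^{2} = 1 \cdot 9 = 9$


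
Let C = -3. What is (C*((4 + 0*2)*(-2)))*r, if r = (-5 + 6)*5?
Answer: 120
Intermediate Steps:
r = 5 (r = 1*5 = 5)
(C*((4 + 0*2)*(-2)))*r = -3*(4 + 0*2)*(-2)*5 = -3*(4 + 0)*(-2)*5 = -12*(-2)*5 = -3*(-8)*5 = 24*5 = 120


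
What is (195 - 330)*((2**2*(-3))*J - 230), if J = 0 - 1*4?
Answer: 24570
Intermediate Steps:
J = -4 (J = 0 - 4 = -4)
(195 - 330)*((2**2*(-3))*J - 230) = (195 - 330)*((2**2*(-3))*(-4) - 230) = -135*((4*(-3))*(-4) - 230) = -135*(-12*(-4) - 230) = -135*(48 - 230) = -135*(-182) = 24570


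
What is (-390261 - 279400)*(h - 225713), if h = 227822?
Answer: -1412315049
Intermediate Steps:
(-390261 - 279400)*(h - 225713) = (-390261 - 279400)*(227822 - 225713) = -669661*2109 = -1412315049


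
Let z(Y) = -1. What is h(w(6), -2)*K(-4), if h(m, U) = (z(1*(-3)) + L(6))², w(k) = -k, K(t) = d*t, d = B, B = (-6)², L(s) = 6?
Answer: -3600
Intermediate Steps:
B = 36
d = 36
K(t) = 36*t
h(m, U) = 25 (h(m, U) = (-1 + 6)² = 5² = 25)
h(w(6), -2)*K(-4) = 25*(36*(-4)) = 25*(-144) = -3600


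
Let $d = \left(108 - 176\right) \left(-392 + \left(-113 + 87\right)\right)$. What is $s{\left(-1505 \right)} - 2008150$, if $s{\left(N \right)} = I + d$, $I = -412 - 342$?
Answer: $-1980480$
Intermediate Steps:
$I = -754$ ($I = -412 - 342 = -754$)
$d = 28424$ ($d = - 68 \left(-392 - 26\right) = \left(-68\right) \left(-418\right) = 28424$)
$s{\left(N \right)} = 27670$ ($s{\left(N \right)} = -754 + 28424 = 27670$)
$s{\left(-1505 \right)} - 2008150 = 27670 - 2008150 = -1980480$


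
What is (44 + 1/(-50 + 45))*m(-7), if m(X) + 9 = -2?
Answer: -2409/5 ≈ -481.80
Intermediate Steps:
m(X) = -11 (m(X) = -9 - 2 = -11)
(44 + 1/(-50 + 45))*m(-7) = (44 + 1/(-50 + 45))*(-11) = (44 + 1/(-5))*(-11) = (44 - ⅕)*(-11) = (219/5)*(-11) = -2409/5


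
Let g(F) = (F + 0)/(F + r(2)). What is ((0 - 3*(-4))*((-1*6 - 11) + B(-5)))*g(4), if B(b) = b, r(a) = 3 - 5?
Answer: -528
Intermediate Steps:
r(a) = -2
g(F) = F/(-2 + F) (g(F) = (F + 0)/(F - 2) = F/(-2 + F))
((0 - 3*(-4))*((-1*6 - 11) + B(-5)))*g(4) = ((0 - 3*(-4))*((-1*6 - 11) - 5))*(4/(-2 + 4)) = ((0 + 12)*((-6 - 11) - 5))*(4/2) = (12*(-17 - 5))*(4*(½)) = (12*(-22))*2 = -264*2 = -528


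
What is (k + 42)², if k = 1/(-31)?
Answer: 1692601/961 ≈ 1761.3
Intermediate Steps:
k = -1/31 ≈ -0.032258
(k + 42)² = (-1/31 + 42)² = (1301/31)² = 1692601/961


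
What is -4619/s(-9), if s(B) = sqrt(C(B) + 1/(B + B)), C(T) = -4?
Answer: 13857*I*sqrt(146)/73 ≈ 2293.6*I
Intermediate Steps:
s(B) = sqrt(-4 + 1/(2*B)) (s(B) = sqrt(-4 + 1/(B + B)) = sqrt(-4 + 1/(2*B)))
-4619/s(-9) = -4619*2/sqrt(-16 + 2/(-9)) = -4619*2/sqrt(-16 + 2*(-1/9)) = -4619*2/sqrt(-16 - 2/9) = -4619*(-3*I*sqrt(146)/73) = -(-13857)*I*sqrt(146)/73 = 13857*I*sqrt(146)/73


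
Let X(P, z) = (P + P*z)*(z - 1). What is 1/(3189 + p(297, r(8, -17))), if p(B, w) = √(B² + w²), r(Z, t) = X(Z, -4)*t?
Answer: 1063/1973304 - √472201/1973304 ≈ 0.00019046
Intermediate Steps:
X(P, z) = (-1 + z)*(P + P*z) (X(P, z) = (P + P*z)*(-1 + z) = (-1 + z)*(P + P*z))
r(Z, t) = 15*Z*t (r(Z, t) = (Z*(-1 + (-4)²))*t = (Z*(-1 + 16))*t = (Z*15)*t = (15*Z)*t = 15*Z*t)
1/(3189 + p(297, r(8, -17))) = 1/(3189 + √(297² + (15*8*(-17))²)) = 1/(3189 + √(88209 + (-2040)²)) = 1/(3189 + √(88209 + 4161600)) = 1/(3189 + √4249809) = 1/(3189 + 3*√472201)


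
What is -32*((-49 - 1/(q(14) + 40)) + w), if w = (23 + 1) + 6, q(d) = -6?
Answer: 10352/17 ≈ 608.94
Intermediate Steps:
w = 30 (w = 24 + 6 = 30)
-32*((-49 - 1/(q(14) + 40)) + w) = -32*((-49 - 1/(-6 + 40)) + 30) = -32*((-49 - 1/34) + 30) = -32*(-1667/34 + 30) = -32*(-647/34) = 10352/17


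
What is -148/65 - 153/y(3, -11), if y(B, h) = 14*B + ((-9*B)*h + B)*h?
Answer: -52471/23530 ≈ -2.2300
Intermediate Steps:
y(B, h) = 14*B + h*(B - 9*B*h) (y(B, h) = 14*B + (-9*B*h + B)*h = 14*B + (B - 9*B*h)*h = 14*B + h*(B - 9*B*h))
-148/65 - 153/y(3, -11) = -148/65 - 153*1/(3*(14 - 11 - 9*(-11)²)) = -148*1/65 - 153*1/(3*(14 - 11 - 9*121)) = -148/65 - 153*1/(3*(14 - 11 - 1089)) = -148/65 - 153/(3*(-1086)) = -148/65 - 153/(-3258) = -148/65 - 153*(-1/3258) = -148/65 + 17/362 = -52471/23530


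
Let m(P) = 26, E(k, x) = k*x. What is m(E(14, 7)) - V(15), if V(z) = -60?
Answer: 86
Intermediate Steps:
m(E(14, 7)) - V(15) = 26 - 1*(-60) = 26 + 60 = 86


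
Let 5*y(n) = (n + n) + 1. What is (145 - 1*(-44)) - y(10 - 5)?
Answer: 934/5 ≈ 186.80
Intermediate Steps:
y(n) = 1/5 + 2*n/5 (y(n) = ((n + n) + 1)/5 = (2*n + 1)/5 = (1 + 2*n)/5 = 1/5 + 2*n/5)
(145 - 1*(-44)) - y(10 - 5) = (145 - 1*(-44)) - (1/5 + 2*(10 - 5)/5) = (145 + 44) - (1/5 + (2/5)*5) = 189 - (1/5 + 2) = 189 - 1*11/5 = 189 - 11/5 = 934/5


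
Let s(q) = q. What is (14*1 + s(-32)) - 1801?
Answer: -1819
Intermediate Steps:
(14*1 + s(-32)) - 1801 = (14*1 - 32) - 1801 = (14 - 32) - 1801 = -18 - 1801 = -1819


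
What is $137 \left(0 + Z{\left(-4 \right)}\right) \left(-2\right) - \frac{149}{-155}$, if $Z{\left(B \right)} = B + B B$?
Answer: $- \frac{509491}{155} \approx -3287.0$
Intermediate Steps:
$Z{\left(B \right)} = B + B^{2}$
$137 \left(0 + Z{\left(-4 \right)}\right) \left(-2\right) - \frac{149}{-155} = 137 \left(0 - 4 \left(1 - 4\right)\right) \left(-2\right) - \frac{149}{-155} = 137 \left(0 - -12\right) \left(-2\right) - - \frac{149}{155} = 137 \left(0 + 12\right) \left(-2\right) + \frac{149}{155} = 137 \cdot 12 \left(-2\right) + \frac{149}{155} = 137 \left(-24\right) + \frac{149}{155} = -3288 + \frac{149}{155} = - \frac{509491}{155}$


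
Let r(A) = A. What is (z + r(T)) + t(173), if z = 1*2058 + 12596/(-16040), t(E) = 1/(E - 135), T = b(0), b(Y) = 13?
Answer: 78865832/38095 ≈ 2070.2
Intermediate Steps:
T = 13
t(E) = 1/(-135 + E)
z = 8249431/4010 (z = 2058 + 12596*(-1/16040) = 2058 - 3149/4010 = 8249431/4010 ≈ 2057.2)
(z + r(T)) + t(173) = (8249431/4010 + 13) + 1/(-135 + 173) = 8301561/4010 + 1/38 = 78865832/38095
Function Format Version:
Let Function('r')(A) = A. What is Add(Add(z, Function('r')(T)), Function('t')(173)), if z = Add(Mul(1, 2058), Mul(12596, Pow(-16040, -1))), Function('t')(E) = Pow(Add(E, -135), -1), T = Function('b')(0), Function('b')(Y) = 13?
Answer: Rational(78865832, 38095) ≈ 2070.2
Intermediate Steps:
T = 13
Function('t')(E) = Pow(Add(-135, E), -1)
z = Rational(8249431, 4010) (z = Add(2058, Mul(12596, Rational(-1, 16040))) = Add(2058, Rational(-3149, 4010)) = Rational(8249431, 4010) ≈ 2057.2)
Add(Add(z, Function('r')(T)), Function('t')(173)) = Add(Add(Rational(8249431, 4010), 13), Pow(Add(-135, 173), -1)) = Add(Rational(8301561, 4010), Pow(38, -1)) = Add(Rational(8301561, 4010), Rational(1, 38)) = Rational(78865832, 38095)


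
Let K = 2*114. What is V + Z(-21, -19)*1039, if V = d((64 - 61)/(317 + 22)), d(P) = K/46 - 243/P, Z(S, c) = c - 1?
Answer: -1109383/23 ≈ -48234.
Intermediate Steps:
Z(S, c) = -1 + c
K = 228
d(P) = 114/23 - 243/P (d(P) = 228/46 - 243/P = 228*(1/46) - 243/P = 114/23 - 243/P)
V = -631443/23 (V = 114/23 - 243*(317 + 22)/(64 - 61) = 114/23 - 243/(3/339) = 114/23 - 243/(3*(1/339)) = 114/23 - 243/1/113 = 114/23 - 243*113 = 114/23 - 27459 = -631443/23 ≈ -27454.)
V + Z(-21, -19)*1039 = -631443/23 + (-1 - 19)*1039 = -631443/23 - 20*1039 = -631443/23 - 20780 = -1109383/23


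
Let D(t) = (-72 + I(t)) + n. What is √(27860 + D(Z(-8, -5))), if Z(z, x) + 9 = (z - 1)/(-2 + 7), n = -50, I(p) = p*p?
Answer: 3*√77374/5 ≈ 166.90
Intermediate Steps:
I(p) = p²
Z(z, x) = -46/5 + z/5 (Z(z, x) = -9 + (z - 1)/(-2 + 7) = -9 + (-1 + z)/5 = -9 + (-1 + z)*(⅕) = -9 + (-⅕ + z/5) = -46/5 + z/5)
D(t) = -122 + t² (D(t) = (-72 + t²) - 50 = -122 + t²)
√(27860 + D(Z(-8, -5))) = √(27860 + (-122 + (-46/5 + (⅕)*(-8))²)) = √(27860 + (-122 + (-46/5 - 8/5)²)) = √(27860 + (-122 + (-54/5)²)) = √(27860 + (-122 + 2916/25)) = √(27860 - 134/25) = √(696366/25) = 3*√77374/5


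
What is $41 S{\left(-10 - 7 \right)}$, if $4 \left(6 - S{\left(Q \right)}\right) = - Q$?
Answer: $\frac{287}{4} \approx 71.75$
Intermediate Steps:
$S{\left(Q \right)} = 6 + \frac{Q}{4}$ ($S{\left(Q \right)} = 6 - \frac{\left(-1\right) Q}{4} = 6 + \frac{Q}{4}$)
$41 S{\left(-10 - 7 \right)} = 41 \left(6 + \frac{-10 - 7}{4}\right) = 41 \left(6 + \frac{1}{4} \left(-17\right)\right) = 41 \left(6 - \frac{17}{4}\right) = 41 \cdot \frac{7}{4} = \frac{287}{4}$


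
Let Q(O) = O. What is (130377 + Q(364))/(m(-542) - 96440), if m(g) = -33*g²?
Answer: -130741/9790652 ≈ -0.013354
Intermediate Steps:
(130377 + Q(364))/(m(-542) - 96440) = (130377 + 364)/(-33*(-542)² - 96440) = 130741/(-33*293764 - 96440) = 130741/(-9694212 - 96440) = 130741/(-9790652) = 130741*(-1/9790652) = -130741/9790652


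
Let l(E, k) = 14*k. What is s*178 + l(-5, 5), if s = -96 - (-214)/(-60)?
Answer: -264793/15 ≈ -17653.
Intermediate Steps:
s = -2987/30 (s = -96 - (-214)*(-1)/60 = -96 - 1*107/30 = -96 - 107/30 = -2987/30 ≈ -99.567)
s*178 + l(-5, 5) = -2987/30*178 + 14*5 = -265843/15 + 70 = -264793/15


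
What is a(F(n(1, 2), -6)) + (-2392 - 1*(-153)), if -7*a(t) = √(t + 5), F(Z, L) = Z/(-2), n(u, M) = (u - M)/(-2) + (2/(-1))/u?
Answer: -2239 - √23/14 ≈ -2239.3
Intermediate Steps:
n(u, M) = M/2 - 2/u - u/2 (n(u, M) = (u - M)*(-½) + (2*(-1))/u = (M/2 - u/2) - 2/u = M/2 - 2/u - u/2)
F(Z, L) = -Z/2 (F(Z, L) = Z*(-½) = -Z/2)
a(t) = -√(5 + t)/7 (a(t) = -√(t + 5)/7 = -√(5 + t)/7)
a(F(n(1, 2), -6)) + (-2392 - 1*(-153)) = -√(5 - (-4 + 1*(2 - 1*1))/(4*1))/7 + (-2392 - 1*(-153)) = -√(5 - (-4 + 1*(2 - 1))/4)/7 + (-2392 + 153) = -√(5 - (-4 + 1*1)/4)/7 - 2239 = -√(5 - (-4 + 1)/4)/7 - 2239 = -√(5 - (-3)/4)/7 - 2239 = -√(5 - ½*(-3/2))/7 - 2239 = -√(5 + ¾)/7 - 2239 = -√23/14 - 2239 = -2239 - √23/14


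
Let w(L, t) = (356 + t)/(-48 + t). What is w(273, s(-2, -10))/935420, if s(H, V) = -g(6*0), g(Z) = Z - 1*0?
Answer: -89/11225040 ≈ -7.9287e-6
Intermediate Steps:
g(Z) = Z (g(Z) = Z + 0 = Z)
s(H, V) = 0 (s(H, V) = -6*0 = -1*0 = 0)
w(L, t) = (356 + t)/(-48 + t)
w(273, s(-2, -10))/935420 = ((356 + 0)/(-48 + 0))/935420 = (356/(-48))*(1/935420) = -1/48*356*(1/935420) = -89/12*1/935420 = -89/11225040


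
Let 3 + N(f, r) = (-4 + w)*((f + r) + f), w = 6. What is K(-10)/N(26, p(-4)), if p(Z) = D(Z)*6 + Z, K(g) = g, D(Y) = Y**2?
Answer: -2/57 ≈ -0.035088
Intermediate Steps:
p(Z) = Z + 6*Z**2 (p(Z) = Z**2*6 + Z = 6*Z**2 + Z = Z + 6*Z**2)
N(f, r) = -3 + 2*r + 4*f (N(f, r) = -3 + (-4 + 6)*((f + r) + f) = -3 + 2*(r + 2*f) = -3 + (2*r + 4*f) = -3 + 2*r + 4*f)
K(-10)/N(26, p(-4)) = -10/(-3 + 2*(-4*(1 + 6*(-4))) + 4*26) = -10/(-3 + 2*(-4*(1 - 24)) + 104) = -10/(-3 + 2*(-4*(-23)) + 104) = -10/(-3 + 2*92 + 104) = -10/(-3 + 184 + 104) = -10/285 = -10*1/285 = -2/57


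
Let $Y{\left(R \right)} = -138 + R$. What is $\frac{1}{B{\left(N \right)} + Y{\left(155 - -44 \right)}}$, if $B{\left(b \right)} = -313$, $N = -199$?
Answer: $- \frac{1}{252} \approx -0.0039683$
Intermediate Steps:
$\frac{1}{B{\left(N \right)} + Y{\left(155 - -44 \right)}} = \frac{1}{-313 + \left(-138 + \left(155 - -44\right)\right)} = \frac{1}{-313 + \left(-138 + \left(155 + 44\right)\right)} = \frac{1}{-313 + \left(-138 + 199\right)} = \frac{1}{-313 + 61} = \frac{1}{-252} = - \frac{1}{252}$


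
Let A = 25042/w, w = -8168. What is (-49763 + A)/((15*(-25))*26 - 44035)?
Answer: 203244613/219657940 ≈ 0.92528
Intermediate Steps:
A = -12521/4084 (A = 25042/(-8168) = 25042*(-1/8168) = -12521/4084 ≈ -3.0659)
(-49763 + A)/((15*(-25))*26 - 44035) = (-49763 - 12521/4084)/((15*(-25))*26 - 44035) = -203244613/(4084*(-375*26 - 44035)) = -203244613/(4084*(-9750 - 44035)) = -203244613/4084/(-53785) = -203244613/4084*(-1/53785) = 203244613/219657940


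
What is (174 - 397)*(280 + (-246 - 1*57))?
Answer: 5129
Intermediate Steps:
(174 - 397)*(280 + (-246 - 1*57)) = -223*(280 + (-246 - 57)) = -223*(280 - 303) = -223*(-23) = 5129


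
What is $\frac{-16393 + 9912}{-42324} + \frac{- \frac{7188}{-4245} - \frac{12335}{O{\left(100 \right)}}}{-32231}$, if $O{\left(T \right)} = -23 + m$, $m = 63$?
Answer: $\frac{627889575227}{3860529908520} \approx 0.16264$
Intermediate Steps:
$O{\left(T \right)} = 40$ ($O{\left(T \right)} = -23 + 63 = 40$)
$\frac{-16393 + 9912}{-42324} + \frac{- \frac{7188}{-4245} - \frac{12335}{O{\left(100 \right)}}}{-32231} = \frac{-16393 + 9912}{-42324} + \frac{- \frac{7188}{-4245} - \frac{12335}{40}}{-32231} = \left(-6481\right) \left(- \frac{1}{42324}\right) + \left(\left(-7188\right) \left(- \frac{1}{4245}\right) - \frac{2467}{8}\right) \left(- \frac{1}{32231}\right) = \frac{6481}{42324} + \left(\frac{2396}{1415} - \frac{2467}{8}\right) \left(- \frac{1}{32231}\right) = \frac{6481}{42324} - - \frac{3471637}{364854920} = \frac{6481}{42324} + \frac{3471637}{364854920} = \frac{627889575227}{3860529908520}$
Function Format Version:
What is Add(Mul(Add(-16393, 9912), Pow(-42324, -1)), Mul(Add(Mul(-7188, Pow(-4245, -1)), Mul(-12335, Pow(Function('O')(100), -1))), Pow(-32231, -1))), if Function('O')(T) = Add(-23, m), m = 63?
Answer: Rational(627889575227, 3860529908520) ≈ 0.16264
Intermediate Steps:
Function('O')(T) = 40 (Function('O')(T) = Add(-23, 63) = 40)
Add(Mul(Add(-16393, 9912), Pow(-42324, -1)), Mul(Add(Mul(-7188, Pow(-4245, -1)), Mul(-12335, Pow(Function('O')(100), -1))), Pow(-32231, -1))) = Add(Mul(Add(-16393, 9912), Pow(-42324, -1)), Mul(Add(Mul(-7188, Pow(-4245, -1)), Mul(-12335, Pow(40, -1))), Pow(-32231, -1))) = Add(Mul(-6481, Rational(-1, 42324)), Mul(Add(Mul(-7188, Rational(-1, 4245)), Mul(-12335, Rational(1, 40))), Rational(-1, 32231))) = Add(Rational(6481, 42324), Mul(Add(Rational(2396, 1415), Rational(-2467, 8)), Rational(-1, 32231))) = Add(Rational(6481, 42324), Mul(Rational(-3471637, 11320), Rational(-1, 32231))) = Add(Rational(6481, 42324), Rational(3471637, 364854920)) = Rational(627889575227, 3860529908520)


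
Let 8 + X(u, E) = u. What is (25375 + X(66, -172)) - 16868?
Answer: 8565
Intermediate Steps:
X(u, E) = -8 + u
(25375 + X(66, -172)) - 16868 = (25375 + (-8 + 66)) - 16868 = (25375 + 58) - 16868 = 25433 - 16868 = 8565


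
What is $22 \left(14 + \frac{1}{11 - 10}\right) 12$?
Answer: $3960$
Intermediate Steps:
$22 \left(14 + \frac{1}{11 - 10}\right) 12 = 22 \left(14 + 1^{-1}\right) 12 = 22 \left(14 + 1\right) 12 = 22 \cdot 15 \cdot 12 = 330 \cdot 12 = 3960$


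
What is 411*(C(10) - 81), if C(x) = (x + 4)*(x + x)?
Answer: 81789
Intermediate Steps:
C(x) = 2*x*(4 + x) (C(x) = (4 + x)*(2*x) = 2*x*(4 + x))
411*(C(10) - 81) = 411*(2*10*(4 + 10) - 81) = 411*(2*10*14 - 81) = 411*(280 - 81) = 411*199 = 81789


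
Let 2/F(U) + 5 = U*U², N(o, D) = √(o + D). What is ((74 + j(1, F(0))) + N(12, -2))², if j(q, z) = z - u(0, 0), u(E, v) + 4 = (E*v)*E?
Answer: 150794/25 + 776*√10/5 ≈ 6522.5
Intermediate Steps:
N(o, D) = √(D + o)
F(U) = 2/(-5 + U³) (F(U) = 2/(-5 + U*U²) = 2/(-5 + U³))
u(E, v) = -4 + v*E² (u(E, v) = -4 + (E*v)*E = -4 + v*E²)
j(q, z) = 4 + z (j(q, z) = z - (-4 + 0*0²) = z - (-4 + 0*0) = z - (-4 + 0) = z - 1*(-4) = z + 4 = 4 + z)
((74 + j(1, F(0))) + N(12, -2))² = ((74 + (4 + 2/(-5 + 0³))) + √(-2 + 12))² = ((74 + (4 + 2/(-5 + 0))) + √10)² = ((74 + (4 + 2/(-5))) + √10)² = ((74 + (4 + 2*(-⅕))) + √10)² = ((74 + (4 - ⅖)) + √10)² = ((74 + 18/5) + √10)² = (388/5 + √10)²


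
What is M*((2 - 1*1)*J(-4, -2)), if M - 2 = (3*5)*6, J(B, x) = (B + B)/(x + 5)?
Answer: -736/3 ≈ -245.33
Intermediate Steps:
J(B, x) = 2*B/(5 + x) (J(B, x) = (2*B)/(5 + x) = 2*B/(5 + x))
M = 92 (M = 2 + (3*5)*6 = 2 + 15*6 = 2 + 90 = 92)
M*((2 - 1*1)*J(-4, -2)) = 92*((2 - 1*1)*(2*(-4)/(5 - 2))) = 92*((2 - 1)*(2*(-4)/3)) = 92*(1*(2*(-4)*(⅓))) = 92*(1*(-8/3)) = 92*(-8/3) = -736/3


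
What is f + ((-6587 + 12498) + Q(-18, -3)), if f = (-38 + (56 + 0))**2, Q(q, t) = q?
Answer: 6217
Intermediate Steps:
f = 324 (f = (-38 + 56)**2 = 18**2 = 324)
f + ((-6587 + 12498) + Q(-18, -3)) = 324 + ((-6587 + 12498) - 18) = 324 + (5911 - 18) = 324 + 5893 = 6217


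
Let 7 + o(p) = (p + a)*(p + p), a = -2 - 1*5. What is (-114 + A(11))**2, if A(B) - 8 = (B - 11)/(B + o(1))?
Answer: 11236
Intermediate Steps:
a = -7 (a = -2 - 5 = -7)
o(p) = -7 + 2*p*(-7 + p) (o(p) = -7 + (p - 7)*(p + p) = -7 + (-7 + p)*(2*p) = -7 + 2*p*(-7 + p))
A(B) = 8 + (-11 + B)/(-19 + B) (A(B) = 8 + (B - 11)/(B + (-7 - 14*1 + 2*1**2)) = 8 + (-11 + B)/(B + (-7 - 14 + 2*1)) = 8 + (-11 + B)/(B + (-7 - 14 + 2)) = 8 + (-11 + B)/(B - 19) = 8 + (-11 + B)/(-19 + B))
(-114 + A(11))**2 = (-114 + (-163 + 9*11)/(-19 + 11))**2 = (-114 + (-163 + 99)/(-8))**2 = (-114 - 1/8*(-64))**2 = (-114 + 8)**2 = (-106)**2 = 11236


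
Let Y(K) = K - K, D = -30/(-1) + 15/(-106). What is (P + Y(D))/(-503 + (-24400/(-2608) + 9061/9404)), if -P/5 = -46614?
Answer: -357261815640/755206513 ≈ -473.06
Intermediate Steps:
P = 233070 (P = -5*(-46614) = 233070)
D = 3165/106 (D = -30*(-1) + 15*(-1/106) = 30 - 15/106 = 3165/106 ≈ 29.858)
Y(K) = 0
(P + Y(D))/(-503 + (-24400/(-2608) + 9061/9404)) = (233070 + 0)/(-503 + (-24400/(-2608) + 9061/9404)) = 233070/(-503 + (-24400*(-1/2608) + 9061*(1/9404))) = 233070/(-503 + (1525/163 + 9061/9404)) = 233070/(-503 + 15818043/1532852) = 233070/(-755206513/1532852) = 233070*(-1532852/755206513) = -357261815640/755206513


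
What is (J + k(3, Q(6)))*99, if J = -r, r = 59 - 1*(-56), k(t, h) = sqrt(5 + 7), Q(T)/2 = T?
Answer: -11385 + 198*sqrt(3) ≈ -11042.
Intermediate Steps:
Q(T) = 2*T
k(t, h) = 2*sqrt(3) (k(t, h) = sqrt(12) = 2*sqrt(3))
r = 115 (r = 59 + 56 = 115)
J = -115 (J = -1*115 = -115)
(J + k(3, Q(6)))*99 = (-115 + 2*sqrt(3))*99 = -11385 + 198*sqrt(3)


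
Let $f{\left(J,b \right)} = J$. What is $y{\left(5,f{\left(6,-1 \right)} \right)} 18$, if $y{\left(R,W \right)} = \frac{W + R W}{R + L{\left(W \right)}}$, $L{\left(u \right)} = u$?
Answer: $\frac{648}{11} \approx 58.909$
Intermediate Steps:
$y{\left(R,W \right)} = \frac{W + R W}{R + W}$
$y{\left(5,f{\left(6,-1 \right)} \right)} 18 = \frac{6 \left(1 + 5\right)}{5 + 6} \cdot 18 = 6 \cdot \frac{1}{11} \cdot 6 \cdot 18 = \frac{36}{11} \cdot 18 = \frac{648}{11}$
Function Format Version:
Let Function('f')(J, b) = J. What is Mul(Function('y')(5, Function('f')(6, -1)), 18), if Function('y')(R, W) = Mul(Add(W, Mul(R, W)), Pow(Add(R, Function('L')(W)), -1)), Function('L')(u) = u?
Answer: Rational(648, 11) ≈ 58.909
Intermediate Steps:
Function('y')(R, W) = Mul(Pow(Add(R, W), -1), Add(W, Mul(R, W))) (Function('y')(R, W) = Mul(Add(W, Mul(R, W)), Pow(Add(R, W), -1)) = Mul(Pow(Add(R, W), -1), Add(W, Mul(R, W))))
Mul(Function('y')(5, Function('f')(6, -1)), 18) = Mul(Mul(6, Pow(Add(5, 6), -1), Add(1, 5)), 18) = Mul(Mul(6, Pow(11, -1), 6), 18) = Mul(Mul(6, Rational(1, 11), 6), 18) = Mul(Rational(36, 11), 18) = Rational(648, 11)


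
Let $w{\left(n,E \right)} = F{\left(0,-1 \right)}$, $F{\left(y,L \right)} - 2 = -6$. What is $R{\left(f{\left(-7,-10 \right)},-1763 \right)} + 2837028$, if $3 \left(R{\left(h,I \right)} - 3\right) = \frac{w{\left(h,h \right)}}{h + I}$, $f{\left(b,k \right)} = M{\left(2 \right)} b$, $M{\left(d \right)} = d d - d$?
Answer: $\frac{15124212265}{5331} \approx 2.837 \cdot 10^{6}$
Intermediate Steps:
$F{\left(y,L \right)} = -4$ ($F{\left(y,L \right)} = 2 - 6 = -4$)
$w{\left(n,E \right)} = -4$
$M{\left(d \right)} = d^{2} - d$
$f{\left(b,k \right)} = 2 b$ ($f{\left(b,k \right)} = 2 \left(-1 + 2\right) b = 2 \cdot 1 b = 2 b$)
$R{\left(h,I \right)} = 3 - \frac{4}{3 \left(I + h\right)}$ ($R{\left(h,I \right)} = 3 + \frac{\left(-4\right) \frac{1}{h + I}}{3} = 3 + \frac{\left(-4\right) \frac{1}{I + h}}{3} = 3 - \frac{4}{3 \left(I + h\right)}$)
$R{\left(f{\left(-7,-10 \right)},-1763 \right)} + 2837028 = \frac{- \frac{4}{3} + 3 \left(-1763\right) + 3 \cdot 2 \left(-7\right)}{-1763 + 2 \left(-7\right)} + 2837028 = \frac{- \frac{4}{3} - 5289 + 3 \left(-14\right)}{-1763 - 14} + 2837028 = \frac{- \frac{4}{3} - 5289 - 42}{-1777} + 2837028 = \left(- \frac{1}{1777}\right) \left(- \frac{15997}{3}\right) + 2837028 = \frac{15997}{5331} + 2837028 = \frac{15124212265}{5331}$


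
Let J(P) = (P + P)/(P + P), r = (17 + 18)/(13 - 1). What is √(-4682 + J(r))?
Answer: I*√4681 ≈ 68.418*I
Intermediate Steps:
r = 35/12 ≈ 2.9167
J(P) = 1 (J(P) = (2*P)/((2*P)) = (2*P)*(1/(2*P)) = 1)
√(-4682 + J(r)) = √(-4682 + 1) = √(-4681) = I*√4681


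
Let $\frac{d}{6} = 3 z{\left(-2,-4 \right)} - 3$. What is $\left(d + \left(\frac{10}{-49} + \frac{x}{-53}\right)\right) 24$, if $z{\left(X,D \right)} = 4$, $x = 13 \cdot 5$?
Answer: $\frac{3276552}{2597} \approx 1261.7$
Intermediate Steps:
$x = 65$
$d = 54$ ($d = 6 \left(3 \cdot 4 - 3\right) = 6 \left(12 - 3\right) = 6 \cdot 9 = 54$)
$\left(d + \left(\frac{10}{-49} + \frac{x}{-53}\right)\right) 24 = \left(54 + \left(\frac{10}{-49} + \frac{65}{-53}\right)\right) 24 = \left(54 + \left(10 \left(- \frac{1}{49}\right) + 65 \left(- \frac{1}{53}\right)\right)\right) 24 = \left(54 - \frac{3715}{2597}\right) 24 = \frac{136523}{2597} \cdot 24 = \frac{3276552}{2597}$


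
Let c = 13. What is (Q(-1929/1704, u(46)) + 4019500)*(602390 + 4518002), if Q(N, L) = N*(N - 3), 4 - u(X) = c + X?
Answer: 830008296002618929/40328 ≈ 2.0581e+13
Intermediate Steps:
u(X) = -9 - X (u(X) = 4 - (13 + X) = 4 + (-13 - X) = -9 - X)
Q(N, L) = N*(-3 + N)
(Q(-1929/1704, u(46)) + 4019500)*(602390 + 4518002) = ((-1929/1704)*(-3 - 1929/1704) + 4019500)*(602390 + 4518002) = ((-1929*1/1704)*(-3 - 1929*1/1704) + 4019500)*5120392 = (-643*(-3 - 643/568)/568 + 4019500)*5120392 = (-643/568*(-2347/568) + 4019500)*5120392 = (1509121/322624 + 4019500)*5120392 = (1296788677121/322624)*5120392 = 830008296002618929/40328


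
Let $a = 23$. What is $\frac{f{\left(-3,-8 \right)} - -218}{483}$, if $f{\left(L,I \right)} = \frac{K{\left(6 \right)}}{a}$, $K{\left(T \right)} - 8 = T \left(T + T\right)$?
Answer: $\frac{1698}{3703} \approx 0.45855$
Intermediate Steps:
$K{\left(T \right)} = 8 + 2 T^{2}$ ($K{\left(T \right)} = 8 + T \left(T + T\right) = 8 + T 2 T = 8 + 2 T^{2}$)
$f{\left(L,I \right)} = \frac{80}{23}$ ($f{\left(L,I \right)} = \frac{8 + 2 \cdot 6^{2}}{23} = \left(8 + 2 \cdot 36\right) \frac{1}{23} = \left(8 + 72\right) \frac{1}{23} = 80 \cdot \frac{1}{23} = \frac{80}{23}$)
$\frac{f{\left(-3,-8 \right)} - -218}{483} = \frac{\frac{80}{23} - -218}{483} = \left(\frac{80}{23} + 218\right) \frac{1}{483} = \frac{5094}{23} \cdot \frac{1}{483} = \frac{1698}{3703}$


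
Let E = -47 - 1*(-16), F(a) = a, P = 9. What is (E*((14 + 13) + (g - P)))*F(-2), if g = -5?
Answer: 806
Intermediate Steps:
E = -31 (E = -47 + 16 = -31)
(E*((14 + 13) + (g - P)))*F(-2) = -31*((14 + 13) + (-5 - 1*9))*(-2) = -31*(27 + (-5 - 9))*(-2) = -31*(27 - 14)*(-2) = -31*13*(-2) = -403*(-2) = 806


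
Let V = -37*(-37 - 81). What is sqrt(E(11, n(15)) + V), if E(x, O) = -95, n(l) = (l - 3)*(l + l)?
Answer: sqrt(4271) ≈ 65.353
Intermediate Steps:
n(l) = 2*l*(-3 + l) (n(l) = (-3 + l)*(2*l) = 2*l*(-3 + l))
V = 4366 (V = -37*(-118) = 4366)
sqrt(E(11, n(15)) + V) = sqrt(-95 + 4366) = sqrt(4271)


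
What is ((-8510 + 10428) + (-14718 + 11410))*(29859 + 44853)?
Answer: -103849680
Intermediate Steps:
((-8510 + 10428) + (-14718 + 11410))*(29859 + 44853) = (1918 - 3308)*74712 = -1390*74712 = -103849680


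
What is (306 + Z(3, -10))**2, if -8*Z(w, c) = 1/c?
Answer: 599319361/6400 ≈ 93644.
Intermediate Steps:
Z(w, c) = -1/(8*c)
(306 + Z(3, -10))**2 = (306 - 1/8/(-10))**2 = (306 - 1/8*(-1/10))**2 = (306 + 1/80)**2 = (24481/80)**2 = 599319361/6400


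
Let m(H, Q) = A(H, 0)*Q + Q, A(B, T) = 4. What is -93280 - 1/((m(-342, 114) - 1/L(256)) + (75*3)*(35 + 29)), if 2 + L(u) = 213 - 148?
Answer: -87973207583/943109 ≈ -93280.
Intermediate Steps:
m(H, Q) = 5*Q (m(H, Q) = 4*Q + Q = 5*Q)
L(u) = 63 (L(u) = -2 + (213 - 148) = -2 + 65 = 63)
-93280 - 1/((m(-342, 114) - 1/L(256)) + (75*3)*(35 + 29)) = -93280 - 1/((5*114 - 1/63) + (75*3)*(35 + 29)) = -93280 - 1/((570 - 1*1/63) + 225*64) = -93280 - 1/((570 - 1/63) + 14400) = -93280 - 1/(35909/63 + 14400) = -93280 - 1/943109/63 = -93280 - 1*63/943109 = -93280 - 63/943109 = -87973207583/943109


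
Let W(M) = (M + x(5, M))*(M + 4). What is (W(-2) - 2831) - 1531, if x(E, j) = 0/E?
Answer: -4366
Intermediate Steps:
x(E, j) = 0
W(M) = M*(4 + M) (W(M) = (M + 0)*(M + 4) = M*(4 + M))
(W(-2) - 2831) - 1531 = (-2*(4 - 2) - 2831) - 1531 = (-2*2 - 2831) - 1531 = (-4 - 2831) - 1531 = -2835 - 1531 = -4366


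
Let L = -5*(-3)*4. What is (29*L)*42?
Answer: 73080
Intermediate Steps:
L = 60 (L = 15*4 = 60)
(29*L)*42 = (29*60)*42 = 1740*42 = 73080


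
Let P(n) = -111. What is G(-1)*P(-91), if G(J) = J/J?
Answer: -111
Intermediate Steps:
G(J) = 1
G(-1)*P(-91) = 1*(-111) = -111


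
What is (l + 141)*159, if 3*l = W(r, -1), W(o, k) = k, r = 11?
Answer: 22366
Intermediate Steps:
l = -1/3 (l = (1/3)*(-1) = -1/3 ≈ -0.33333)
(l + 141)*159 = (-1/3 + 141)*159 = (422/3)*159 = 22366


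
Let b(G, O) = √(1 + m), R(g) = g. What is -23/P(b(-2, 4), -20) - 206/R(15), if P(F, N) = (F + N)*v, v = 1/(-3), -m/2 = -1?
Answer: -102482/5955 - 69*√3/397 ≈ -17.510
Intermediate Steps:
m = 2 (m = -2*(-1) = 2)
v = -⅓ (v = 1*(-⅓) = -⅓ ≈ -0.33333)
b(G, O) = √3 (b(G, O) = √(1 + 2) = √3)
P(F, N) = -F/3 - N/3 (P(F, N) = (F + N)*(-⅓) = -F/3 - N/3)
-23/P(b(-2, 4), -20) - 206/R(15) = -23/(-√3/3 - ⅓*(-20)) - 206/15 = -23/(-√3/3 + 20/3) - 206*1/15 = -23/(20/3 - √3/3) - 206/15 = -206/15 - 23/(20/3 - √3/3)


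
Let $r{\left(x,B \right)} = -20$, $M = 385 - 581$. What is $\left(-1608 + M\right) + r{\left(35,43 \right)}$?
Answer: $-1824$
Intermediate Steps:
$M = -196$
$\left(-1608 + M\right) + r{\left(35,43 \right)} = \left(-1608 - 196\right) - 20 = -1804 - 20 = -1824$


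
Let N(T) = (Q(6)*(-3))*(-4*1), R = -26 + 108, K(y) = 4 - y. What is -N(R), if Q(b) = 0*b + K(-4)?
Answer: -96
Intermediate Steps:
Q(b) = 8 (Q(b) = 0*b + (4 - 1*(-4)) = 0 + (4 + 4) = 0 + 8 = 8)
R = 82
N(T) = 96 (N(T) = (8*(-3))*(-4*1) = -24*(-4) = 96)
-N(R) = -1*96 = -96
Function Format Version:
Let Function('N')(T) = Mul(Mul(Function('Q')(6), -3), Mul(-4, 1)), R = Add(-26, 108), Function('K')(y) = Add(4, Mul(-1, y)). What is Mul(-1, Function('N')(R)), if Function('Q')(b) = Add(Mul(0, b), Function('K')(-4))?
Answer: -96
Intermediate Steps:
Function('Q')(b) = 8 (Function('Q')(b) = Add(Mul(0, b), Add(4, Mul(-1, -4))) = Add(0, Add(4, 4)) = Add(0, 8) = 8)
R = 82
Function('N')(T) = 96 (Function('N')(T) = Mul(Mul(8, -3), Mul(-4, 1)) = Mul(-24, -4) = 96)
Mul(-1, Function('N')(R)) = Mul(-1, 96) = -96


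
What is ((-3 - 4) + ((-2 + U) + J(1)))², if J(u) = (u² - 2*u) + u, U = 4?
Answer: 25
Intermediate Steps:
J(u) = u² - u
((-3 - 4) + ((-2 + U) + J(1)))² = ((-3 - 4) + ((-2 + 4) + 1*(-1 + 1)))² = (-7 + (2 + 1*0))² = (-7 + (2 + 0))² = (-7 + 2)² = (-5)² = 25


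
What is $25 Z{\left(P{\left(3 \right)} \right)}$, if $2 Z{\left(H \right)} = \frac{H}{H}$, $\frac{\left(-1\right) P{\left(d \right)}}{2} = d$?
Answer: $\frac{25}{2} \approx 12.5$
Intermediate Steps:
$P{\left(d \right)} = - 2 d$
$Z{\left(H \right)} = \frac{1}{2}$ ($Z{\left(H \right)} = \frac{H \frac{1}{H}}{2} = \frac{1}{2} \cdot 1 = \frac{1}{2}$)
$25 Z{\left(P{\left(3 \right)} \right)} = 25 \cdot \frac{1}{2} = \frac{25}{2}$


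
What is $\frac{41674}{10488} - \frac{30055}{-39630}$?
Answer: $\frac{32779291}{6927324} \approx 4.7319$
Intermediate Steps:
$\frac{41674}{10488} - \frac{30055}{-39630} = 41674 \cdot \frac{1}{10488} - - \frac{6011}{7926} = \frac{20837}{5244} + \frac{6011}{7926} = \frac{32779291}{6927324}$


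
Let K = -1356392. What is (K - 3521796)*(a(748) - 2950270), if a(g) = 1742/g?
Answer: 2691296585461246/187 ≈ 1.4392e+13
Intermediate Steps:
(K - 3521796)*(a(748) - 2950270) = (-1356392 - 3521796)*(1742/748 - 2950270) = -4878188*(1742*(1/748) - 2950270) = -4878188*(871/374 - 2950270) = -4878188*(-1103400109/374) = 2691296585461246/187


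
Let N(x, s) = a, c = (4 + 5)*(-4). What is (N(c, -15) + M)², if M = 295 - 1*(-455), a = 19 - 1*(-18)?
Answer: 619369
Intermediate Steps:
a = 37 (a = 19 + 18 = 37)
c = -36 (c = 9*(-4) = -36)
M = 750 (M = 295 + 455 = 750)
N(x, s) = 37
(N(c, -15) + M)² = (37 + 750)² = 787² = 619369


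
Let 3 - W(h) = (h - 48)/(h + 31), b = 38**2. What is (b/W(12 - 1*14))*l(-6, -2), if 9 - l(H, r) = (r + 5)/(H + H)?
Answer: 387353/137 ≈ 2827.4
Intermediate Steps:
b = 1444
l(H, r) = 9 - (5 + r)/(2*H) (l(H, r) = 9 - (r + 5)/(H + H) = 9 - (5 + r)/(2*H))
W(h) = 3 - (-48 + h)/(31 + h) (W(h) = 3 - (h - 48)/(h + 31) = 3 - (-48 + h)/(31 + h))
(b/W(12 - 1*14))*l(-6, -2) = (1444/(((141 + 2*(12 - 1*14))/(31 + (12 - 1*14)))))*((1/2)*(-5 - 1*(-2) + 18*(-6))/(-6)) = (1444/(((141 + 2*(12 - 14))/(31 + (12 - 14)))))*((1/2)*(-1/6)*(-5 + 2 - 108)) = (1444/(((141 + 2*(-2))/(31 - 2))))*((1/2)*(-1/6)*(-111)) = (1444/(((141 - 4)/29)))*(37/4) = (1444/(((1/29)*137)))*(37/4) = (1444/(137/29))*(37/4) = (1444*(29/137))*(37/4) = (41876/137)*(37/4) = 387353/137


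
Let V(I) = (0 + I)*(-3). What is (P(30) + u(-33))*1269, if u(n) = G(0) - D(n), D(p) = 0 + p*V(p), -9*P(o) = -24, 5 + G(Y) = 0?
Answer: 4142862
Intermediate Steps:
G(Y) = -5 (G(Y) = -5 + 0 = -5)
P(o) = 8/3 (P(o) = -⅑*(-24) = 8/3)
V(I) = -3*I (V(I) = I*(-3) = -3*I)
D(p) = -3*p² (D(p) = 0 + p*(-3*p) = 0 - 3*p² = -3*p²)
u(n) = -5 + 3*n² (u(n) = -5 - (-3)*n² = -5 + 3*n²)
(P(30) + u(-33))*1269 = (8/3 + (-5 + 3*(-33)²))*1269 = (8/3 + (-5 + 3*1089))*1269 = (8/3 + (-5 + 3267))*1269 = (8/3 + 3262)*1269 = (9794/3)*1269 = 4142862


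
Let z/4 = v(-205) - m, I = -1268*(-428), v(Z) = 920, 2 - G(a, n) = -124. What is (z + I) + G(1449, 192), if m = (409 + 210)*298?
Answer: -191338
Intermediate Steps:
G(a, n) = 126 (G(a, n) = 2 - 1*(-124) = 2 + 124 = 126)
m = 184462 (m = 619*298 = 184462)
I = 542704
z = -734168 (z = 4*(920 - 1*184462) = 4*(920 - 184462) = 4*(-183542) = -734168)
(z + I) + G(1449, 192) = (-734168 + 542704) + 126 = -191464 + 126 = -191338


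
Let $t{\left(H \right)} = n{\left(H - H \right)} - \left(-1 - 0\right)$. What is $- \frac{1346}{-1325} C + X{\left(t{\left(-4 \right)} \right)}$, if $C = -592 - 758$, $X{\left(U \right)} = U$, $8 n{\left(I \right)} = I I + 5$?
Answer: $- \frac{580783}{424} \approx -1369.8$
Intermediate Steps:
$n{\left(I \right)} = \frac{5}{8} + \frac{I^{2}}{8}$ ($n{\left(I \right)} = \frac{I I + 5}{8} = \frac{I^{2} + 5}{8} = \frac{5 + I^{2}}{8} = \frac{5}{8} + \frac{I^{2}}{8}$)
$t{\left(H \right)} = \frac{13}{8}$ ($t{\left(H \right)} = \left(\frac{5}{8} + \frac{\left(H - H\right)^{2}}{8}\right) - \left(-1 - 0\right) = \left(\frac{5}{8} + \frac{0^{2}}{8}\right) - \left(-1 + 0\right) = \left(\frac{5}{8} + \frac{1}{8} \cdot 0\right) - -1 = \left(\frac{5}{8} + 0\right) + 1 = \frac{5}{8} + 1 = \frac{13}{8}$)
$C = -1350$ ($C = -592 - 758 = -1350$)
$- \frac{1346}{-1325} C + X{\left(t{\left(-4 \right)} \right)} = - \frac{1346}{-1325} \left(-1350\right) + \frac{13}{8} = \left(-1346\right) \left(- \frac{1}{1325}\right) \left(-1350\right) + \frac{13}{8} = \frac{1346}{1325} \left(-1350\right) + \frac{13}{8} = - \frac{72684}{53} + \frac{13}{8} = - \frac{580783}{424}$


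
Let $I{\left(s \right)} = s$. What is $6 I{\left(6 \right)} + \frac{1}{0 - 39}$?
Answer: $\frac{1403}{39} \approx 35.974$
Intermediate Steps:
$6 I{\left(6 \right)} + \frac{1}{0 - 39} = 6 \cdot 6 + \frac{1}{0 - 39} = 36 + \frac{1}{-39} = 36 - \frac{1}{39} = \frac{1403}{39}$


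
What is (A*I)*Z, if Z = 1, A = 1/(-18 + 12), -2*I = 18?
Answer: 3/2 ≈ 1.5000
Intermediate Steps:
I = -9 (I = -½*18 = -9)
A = -⅙ (A = 1/(-6) = -⅙ ≈ -0.16667)
(A*I)*Z = -⅙*(-9)*1 = (3/2)*1 = 3/2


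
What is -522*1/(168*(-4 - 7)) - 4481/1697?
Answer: -1232509/522676 ≈ -2.3581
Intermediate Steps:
-522*1/(168*(-4 - 7)) - 4481/1697 = -522/(168*(-11)) - 4481*1/1697 = -522/(-1848) - 4481/1697 = -522*(-1/1848) - 4481/1697 = 87/308 - 4481/1697 = -1232509/522676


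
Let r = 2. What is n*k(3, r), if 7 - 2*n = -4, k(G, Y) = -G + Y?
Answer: -11/2 ≈ -5.5000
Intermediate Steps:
k(G, Y) = Y - G
n = 11/2 (n = 7/2 - ½*(-4) = 7/2 + 2 = 11/2 ≈ 5.5000)
n*k(3, r) = 11*(2 - 1*3)/2 = 11*(2 - 3)/2 = (11/2)*(-1) = -11/2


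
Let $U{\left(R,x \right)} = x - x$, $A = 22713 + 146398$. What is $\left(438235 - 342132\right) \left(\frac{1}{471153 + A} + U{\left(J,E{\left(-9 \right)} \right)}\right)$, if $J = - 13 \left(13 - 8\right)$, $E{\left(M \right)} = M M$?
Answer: $\frac{96103}{640264} \approx 0.1501$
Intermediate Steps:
$A = 169111$
$E{\left(M \right)} = M^{2}$
$J = -65$ ($J = \left(-13\right) 5 = -65$)
$U{\left(R,x \right)} = 0$
$\left(438235 - 342132\right) \left(\frac{1}{471153 + A} + U{\left(J,E{\left(-9 \right)} \right)}\right) = \left(438235 - 342132\right) \left(\frac{1}{471153 + 169111} + 0\right) = 96103 \left(\frac{1}{640264} + 0\right) = 96103 \cdot \frac{1}{640264} = \frac{96103}{640264}$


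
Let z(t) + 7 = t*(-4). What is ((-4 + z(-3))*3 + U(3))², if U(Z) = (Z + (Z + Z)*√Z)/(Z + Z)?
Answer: 61/4 + 7*√3 ≈ 27.374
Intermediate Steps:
z(t) = -7 - 4*t (z(t) = -7 + t*(-4) = -7 - 4*t)
U(Z) = (Z + 2*Z^(3/2))/(2*Z) (U(Z) = (Z + (2*Z)*√Z)/((2*Z)) = (Z + 2*Z^(3/2))*(1/(2*Z)) = (Z + 2*Z^(3/2))/(2*Z))
((-4 + z(-3))*3 + U(3))² = ((-4 + (-7 - 4*(-3)))*3 + (½ + √3))² = ((-4 + (-7 + 12))*3 + (½ + √3))² = ((-4 + 5)*3 + (½ + √3))² = (1*3 + (½ + √3))² = (3 + (½ + √3))² = (7/2 + √3)²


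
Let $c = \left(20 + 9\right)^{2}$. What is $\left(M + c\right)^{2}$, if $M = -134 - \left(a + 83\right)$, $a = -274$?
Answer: $806404$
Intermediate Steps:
$c = 841$ ($c = 29^{2} = 841$)
$M = 57$ ($M = -134 - \left(-274 + 83\right) = -134 - -191 = -134 + 191 = 57$)
$\left(M + c\right)^{2} = \left(57 + 841\right)^{2} = 898^{2} = 806404$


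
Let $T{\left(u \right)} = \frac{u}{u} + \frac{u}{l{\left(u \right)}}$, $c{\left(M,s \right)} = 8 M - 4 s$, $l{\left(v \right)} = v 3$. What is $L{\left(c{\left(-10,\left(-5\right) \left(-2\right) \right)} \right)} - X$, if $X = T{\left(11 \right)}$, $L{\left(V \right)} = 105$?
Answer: $\frac{311}{3} \approx 103.67$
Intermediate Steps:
$l{\left(v \right)} = 3 v$
$c{\left(M,s \right)} = - 4 s + 8 M$
$T{\left(u \right)} = \frac{4}{3}$ ($T{\left(u \right)} = \frac{u}{u} + \frac{u}{3 u} = 1 + u \frac{1}{3 u} = 1 + \frac{1}{3} = \frac{4}{3}$)
$X = \frac{4}{3} \approx 1.3333$
$L{\left(c{\left(-10,\left(-5\right) \left(-2\right) \right)} \right)} - X = 105 - \frac{4}{3} = \frac{311}{3}$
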